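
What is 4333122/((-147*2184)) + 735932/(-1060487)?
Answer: -268416058175/18914846132 ≈ -14.191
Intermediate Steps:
4333122/((-147*2184)) + 735932/(-1060487) = 4333122/(-321048) + 735932*(-1/1060487) = 4333122*(-1/321048) - 735932/1060487 = -240729/17836 - 735932/1060487 = -268416058175/18914846132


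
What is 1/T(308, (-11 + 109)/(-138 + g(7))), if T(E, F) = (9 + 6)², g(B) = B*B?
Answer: 1/225 ≈ 0.0044444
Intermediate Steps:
g(B) = B²
T(E, F) = 225 (T(E, F) = 15² = 225)
1/T(308, (-11 + 109)/(-138 + g(7))) = 1/225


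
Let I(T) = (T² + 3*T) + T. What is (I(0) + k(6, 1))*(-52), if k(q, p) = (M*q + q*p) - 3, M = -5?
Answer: 1404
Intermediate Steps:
k(q, p) = -3 - 5*q + p*q (k(q, p) = (-5*q + q*p) - 3 = (-5*q + p*q) - 3 = -3 - 5*q + p*q)
I(T) = T² + 4*T
(I(0) + k(6, 1))*(-52) = (0*(4 + 0) + (-3 - 5*6 + 1*6))*(-52) = (0*4 + (-3 - 30 + 6))*(-52) = (0 - 27)*(-52) = -27*(-52) = 1404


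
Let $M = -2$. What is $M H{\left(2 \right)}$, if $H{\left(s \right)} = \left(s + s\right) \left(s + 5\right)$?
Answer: $-56$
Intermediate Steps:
$H{\left(s \right)} = 2 s \left(5 + s\right)$
$M H{\left(2 \right)} = - 2 \cdot 2 \cdot 2 \left(5 + 2\right) = - 2 \cdot 2 \cdot 2 \cdot 7 = \left(-2\right) 28 = -56$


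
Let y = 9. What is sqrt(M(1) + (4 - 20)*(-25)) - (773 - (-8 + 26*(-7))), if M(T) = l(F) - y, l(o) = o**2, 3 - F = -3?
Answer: -963 + sqrt(427) ≈ -942.34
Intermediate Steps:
F = 6 (F = 3 - 1*(-3) = 3 + 3 = 6)
M(T) = 27 (M(T) = 6**2 - 1*9 = 36 - 9 = 27)
sqrt(M(1) + (4 - 20)*(-25)) - (773 - (-8 + 26*(-7))) = sqrt(27 + (4 - 20)*(-25)) - (773 - (-8 + 26*(-7))) = sqrt(27 - 16*(-25)) - (773 - (-8 - 182)) = sqrt(27 + 400) - (773 - 1*(-190)) = sqrt(427) - (773 + 190) = sqrt(427) - 1*963 = sqrt(427) - 963 = -963 + sqrt(427)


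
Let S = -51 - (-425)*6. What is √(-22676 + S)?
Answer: I*√20177 ≈ 142.05*I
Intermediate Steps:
S = 2499 (S = -51 - 85*(-30) = -51 + 2550 = 2499)
√(-22676 + S) = √(-22676 + 2499) = √(-20177) = I*√20177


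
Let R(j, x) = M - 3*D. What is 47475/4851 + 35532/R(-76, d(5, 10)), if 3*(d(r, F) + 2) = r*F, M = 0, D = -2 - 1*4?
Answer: 1069261/539 ≈ 1983.8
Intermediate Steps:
D = -6 (D = -2 - 4 = -6)
d(r, F) = -2 + F*r/3 (d(r, F) = -2 + (r*F)/3 = -2 + (F*r)/3 = -2 + F*r/3)
R(j, x) = 18 (R(j, x) = 0 - 3*(-6) = 0 + 18 = 18)
47475/4851 + 35532/R(-76, d(5, 10)) = 47475/4851 + 35532/18 = 47475*(1/4851) + 35532*(1/18) = 5275/539 + 1974 = 1069261/539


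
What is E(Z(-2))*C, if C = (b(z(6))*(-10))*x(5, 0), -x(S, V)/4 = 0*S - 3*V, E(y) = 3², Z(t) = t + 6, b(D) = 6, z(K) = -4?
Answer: 0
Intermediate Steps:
Z(t) = 6 + t
E(y) = 9
x(S, V) = 12*V (x(S, V) = -4*(0*S - 3*V) = -4*(0 - 3*V) = -(-12)*V = 12*V)
C = 0 (C = (6*(-10))*(12*0) = -60*0 = 0)
E(Z(-2))*C = 9*0 = 0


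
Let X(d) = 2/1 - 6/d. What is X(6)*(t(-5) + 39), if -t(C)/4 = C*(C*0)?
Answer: 39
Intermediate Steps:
t(C) = 0 (t(C) = -4*C*C*0 = -4*C*0 = -4*0 = 0)
X(d) = 2 - 6/d (X(d) = 2*1 - 6/d = 2 - 6/d)
X(6)*(t(-5) + 39) = (2 - 6/6)*(0 + 39) = (2 - 6*⅙)*39 = (2 - 1)*39 = 1*39 = 39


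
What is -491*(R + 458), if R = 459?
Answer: -450247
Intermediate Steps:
-491*(R + 458) = -491*(459 + 458) = -491*917 = -450247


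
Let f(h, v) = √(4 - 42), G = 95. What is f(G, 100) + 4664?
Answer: 4664 + I*√38 ≈ 4664.0 + 6.1644*I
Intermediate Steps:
f(h, v) = I*√38 (f(h, v) = √(-38) = I*√38)
f(G, 100) + 4664 = I*√38 + 4664 = 4664 + I*√38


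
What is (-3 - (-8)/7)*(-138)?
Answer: 1794/7 ≈ 256.29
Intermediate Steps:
(-3 - (-8)/7)*(-138) = (-3 - 1*(-8/7))*(-138) = (-3 + 8/7)*(-138) = -13/7*(-138) = 1794/7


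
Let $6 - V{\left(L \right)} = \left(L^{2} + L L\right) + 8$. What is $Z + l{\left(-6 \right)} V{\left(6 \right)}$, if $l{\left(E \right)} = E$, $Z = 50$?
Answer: $494$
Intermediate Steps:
$V{\left(L \right)} = -2 - 2 L^{2}$ ($V{\left(L \right)} = 6 - \left(\left(L^{2} + L L\right) + 8\right) = 6 - \left(\left(L^{2} + L^{2}\right) + 8\right) = 6 - \left(2 L^{2} + 8\right) = 6 - \left(8 + 2 L^{2}\right) = -2 - 2 L^{2}$)
$Z + l{\left(-6 \right)} V{\left(6 \right)} = 50 - 6 \left(-2 - 2 \cdot 6^{2}\right) = 50 - 6 \left(-2 - 72\right) = 50 - -444 = 50 + 444 = 494$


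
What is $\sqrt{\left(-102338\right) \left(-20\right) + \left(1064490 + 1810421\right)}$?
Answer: $\sqrt{4921671} \approx 2218.5$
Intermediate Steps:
$\sqrt{\left(-102338\right) \left(-20\right) + \left(1064490 + 1810421\right)} = \sqrt{2046760 + 2874911} = \sqrt{4921671}$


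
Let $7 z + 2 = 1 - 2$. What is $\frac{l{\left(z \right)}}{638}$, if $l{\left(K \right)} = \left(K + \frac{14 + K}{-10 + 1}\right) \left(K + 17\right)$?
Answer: $- \frac{244}{4851} \approx -0.050299$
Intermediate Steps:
$z = - \frac{3}{7}$ ($z = - \frac{2}{7} + \frac{1 - 2}{7} = - \frac{2}{7} + \frac{1}{7} \left(-1\right) = - \frac{2}{7} - \frac{1}{7} = - \frac{3}{7} \approx -0.42857$)
$l{\left(K \right)} = \left(17 + K\right) \left(- \frac{14}{9} + \frac{8 K}{9}\right)$ ($l{\left(K \right)} = \left(K + \frac{14 + K}{-9}\right) \left(17 + K\right) = \left(K + \left(14 + K\right) \left(- \frac{1}{9}\right)\right) \left(17 + K\right) = \left(K - \left(\frac{14}{9} + \frac{K}{9}\right)\right) \left(17 + K\right) = \left(- \frac{14}{9} + \frac{8 K}{9}\right) \left(17 + K\right) = \left(17 + K\right) \left(- \frac{14}{9} + \frac{8 K}{9}\right)$)
$\frac{l{\left(z \right)}}{638} = \frac{- \frac{238}{9} + \frac{8 \left(- \frac{3}{7}\right)^{2}}{9} + \frac{122}{9} \left(- \frac{3}{7}\right)}{638} = \left(- \frac{238}{9} + \frac{8}{9} \cdot \frac{9}{49} - \frac{122}{21}\right) \frac{1}{638} = \left(- \frac{238}{9} + \frac{8}{49} - \frac{122}{21}\right) \frac{1}{638} = \left(- \frac{14152}{441}\right) \frac{1}{638} = - \frac{244}{4851}$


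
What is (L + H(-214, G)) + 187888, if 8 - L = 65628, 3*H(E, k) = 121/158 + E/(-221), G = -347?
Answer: 12808122625/104754 ≈ 1.2227e+5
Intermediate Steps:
H(E, k) = 121/474 - E/663 (H(E, k) = (121/158 + E/(-221))/3 = (121*(1/158) + E*(-1/221))/3 = (121/158 - E/221)/3 = 121/474 - E/663)
L = -65620 (L = 8 - 1*65628 = 8 - 65628 = -65620)
(L + H(-214, G)) + 187888 = (-65620 + (121/474 - 1/663*(-214))) + 187888 = (-65620 + (121/474 + 214/663)) + 187888 = (-65620 + 60553/104754) + 187888 = -6873896927/104754 + 187888 = 12808122625/104754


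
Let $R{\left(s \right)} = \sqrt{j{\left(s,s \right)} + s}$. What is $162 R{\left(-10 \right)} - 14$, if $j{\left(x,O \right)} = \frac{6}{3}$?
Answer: $-14 + 324 i \sqrt{2} \approx -14.0 + 458.21 i$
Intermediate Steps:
$j{\left(x,O \right)} = 2$ ($j{\left(x,O \right)} = 6 \cdot \frac{1}{3} = 2$)
$R{\left(s \right)} = \sqrt{2 + s}$
$162 R{\left(-10 \right)} - 14 = 162 \sqrt{2 - 10} - 14 = 162 \sqrt{-8} - 14 = 162 \cdot 2 i \sqrt{2} - 14 = 324 i \sqrt{2} - 14 = -14 + 324 i \sqrt{2}$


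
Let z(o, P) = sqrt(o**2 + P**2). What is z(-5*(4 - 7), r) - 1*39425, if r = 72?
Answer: -39425 + 3*sqrt(601) ≈ -39351.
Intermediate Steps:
z(o, P) = sqrt(P**2 + o**2)
z(-5*(4 - 7), r) - 1*39425 = sqrt(72**2 + (-5*(4 - 7))**2) - 1*39425 = sqrt(5184 + (-5*(-3))**2) - 39425 = sqrt(5184 + 15**2) - 39425 = sqrt(5184 + 225) - 39425 = sqrt(5409) - 39425 = 3*sqrt(601) - 39425 = -39425 + 3*sqrt(601)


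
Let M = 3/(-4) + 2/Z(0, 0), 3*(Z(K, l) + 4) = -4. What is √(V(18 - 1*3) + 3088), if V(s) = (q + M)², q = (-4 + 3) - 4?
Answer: √200033/8 ≈ 55.906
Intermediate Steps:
Z(K, l) = -16/3 (Z(K, l) = -4 + (⅓)*(-4) = -4 - 4/3 = -16/3)
q = -5 (q = -1 - 4 = -5)
M = -9/8 (M = 3/(-4) + 2/(-16/3) = 3*(-¼) + 2*(-3/16) = -¾ - 3/8 = -9/8 ≈ -1.1250)
V(s) = 2401/64 (V(s) = (-5 - 9/8)² = (-49/8)² = 2401/64)
√(V(18 - 1*3) + 3088) = √(2401/64 + 3088) = √(200033/64) = √200033/8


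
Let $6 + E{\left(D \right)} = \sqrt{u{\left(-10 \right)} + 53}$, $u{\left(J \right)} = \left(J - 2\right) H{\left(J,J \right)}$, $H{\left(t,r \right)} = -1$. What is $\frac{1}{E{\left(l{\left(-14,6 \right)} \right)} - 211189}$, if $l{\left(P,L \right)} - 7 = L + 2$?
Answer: $- \frac{42239}{8920665592} - \frac{\sqrt{65}}{44603327960} \approx -4.7351 \cdot 10^{-6}$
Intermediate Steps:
$l{\left(P,L \right)} = 9 + L$ ($l{\left(P,L \right)} = 7 + \left(L + 2\right) = 7 + \left(2 + L\right) = 9 + L$)
$u{\left(J \right)} = 2 - J$ ($u{\left(J \right)} = \left(J - 2\right) \left(-1\right) = \left(-2 + J\right) \left(-1\right) = 2 - J$)
$E{\left(D \right)} = -6 + \sqrt{65}$ ($E{\left(D \right)} = -6 + \sqrt{\left(2 - -10\right) + 53} = -6 + \sqrt{\left(2 + 10\right) + 53} = -6 + \sqrt{12 + 53} = -6 + \sqrt{65}$)
$\frac{1}{E{\left(l{\left(-14,6 \right)} \right)} - 211189} = \frac{1}{\left(-6 + \sqrt{65}\right) - 211189} = \frac{1}{-211195 + \sqrt{65}}$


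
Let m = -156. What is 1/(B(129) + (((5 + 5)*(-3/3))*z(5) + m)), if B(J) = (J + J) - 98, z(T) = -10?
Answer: 1/104 ≈ 0.0096154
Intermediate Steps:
B(J) = -98 + 2*J (B(J) = 2*J - 98 = -98 + 2*J)
1/(B(129) + (((5 + 5)*(-3/3))*z(5) + m)) = 1/((-98 + 2*129) + (((5 + 5)*(-3/3))*(-10) - 156)) = 1/((-98 + 258) + ((10*(-3*1/3))*(-10) - 156)) = 1/(160 + ((10*(-1))*(-10) - 156)) = 1/(160 + (-10*(-10) - 156)) = 1/(160 + (100 - 156)) = 1/(160 - 56) = 1/104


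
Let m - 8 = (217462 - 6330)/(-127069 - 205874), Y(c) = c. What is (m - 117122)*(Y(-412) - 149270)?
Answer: 149653205919292/8537 ≈ 1.7530e+10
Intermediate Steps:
m = 2452412/332943 (m = 8 + (217462 - 6330)/(-127069 - 205874) = 8 + 211132/(-332943) = 8 + 211132*(-1/332943) = 8 - 211132/332943 = 2452412/332943 ≈ 7.3659)
(m - 117122)*(Y(-412) - 149270) = (2452412/332943 - 117122)*(-412 - 149270) = -38992497634/332943*(-149682) = 149653205919292/8537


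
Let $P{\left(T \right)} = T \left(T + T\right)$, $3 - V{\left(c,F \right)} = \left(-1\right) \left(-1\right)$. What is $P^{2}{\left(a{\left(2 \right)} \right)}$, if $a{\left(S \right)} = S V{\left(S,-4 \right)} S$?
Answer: $16384$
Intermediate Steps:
$V{\left(c,F \right)} = 2$ ($V{\left(c,F \right)} = 3 - \left(-1\right) \left(-1\right) = 3 - 1 = 2$)
$a{\left(S \right)} = 2 S^{2}$ ($a{\left(S \right)} = S 2 S = 2 S S = 2 S^{2}$)
$P{\left(T \right)} = 2 T^{2}$ ($P{\left(T \right)} = T 2 T = 2 T^{2}$)
$P^{2}{\left(a{\left(2 \right)} \right)} = \left(2 \left(2 \cdot 2^{2}\right)^{2}\right)^{2} = \left(2 \left(2 \cdot 4\right)^{2}\right)^{2} = \left(2 \cdot 8^{2}\right)^{2} = \left(2 \cdot 64\right)^{2} = 128^{2} = 16384$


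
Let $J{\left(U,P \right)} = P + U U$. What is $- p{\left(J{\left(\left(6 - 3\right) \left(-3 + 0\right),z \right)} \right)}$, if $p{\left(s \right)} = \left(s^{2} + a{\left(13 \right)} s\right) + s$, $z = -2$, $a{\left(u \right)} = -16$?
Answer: $-5056$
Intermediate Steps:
$J{\left(U,P \right)} = P + U^{2}$
$p{\left(s \right)} = s^{2} - 15 s$ ($p{\left(s \right)} = \left(s^{2} - 16 s\right) + s = s^{2} - 15 s$)
$- p{\left(J{\left(\left(6 - 3\right) \left(-3 + 0\right),z \right)} \right)} = - \left(-2 + \left(\left(6 - 3\right) \left(-3 + 0\right)\right)^{2}\right) \left(-15 - \left(2 - \left(\left(6 - 3\right) \left(-3 + 0\right)\right)^{2}\right)\right) = - \left(-2 + \left(3 \left(-3\right)\right)^{2}\right) \left(-15 - \left(2 - \left(3 \left(-3\right)\right)^{2}\right)\right) = - \left(-2 + \left(-9\right)^{2}\right) \left(-15 - \left(2 - \left(-9\right)^{2}\right)\right) = - \left(-2 + 81\right) \left(-15 + \left(-2 + 81\right)\right) = - 79 \left(-15 + 79\right) = - 79 \cdot 64 = \left(-1\right) 5056 = -5056$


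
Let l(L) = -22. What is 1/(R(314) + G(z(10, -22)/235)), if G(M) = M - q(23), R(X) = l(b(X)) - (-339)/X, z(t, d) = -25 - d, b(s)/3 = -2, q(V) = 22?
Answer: -73790/3168037 ≈ -0.023292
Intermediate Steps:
b(s) = -6 (b(s) = 3*(-2) = -6)
R(X) = -22 + 339/X (R(X) = -22 - (-339)/X = -22 + 339/X)
G(M) = -22 + M (G(M) = M - 1*22 = M - 22 = -22 + M)
1/(R(314) + G(z(10, -22)/235)) = 1/((-22 + 339/314) + (-22 + (-25 - 1*(-22))/235)) = 1/((-22 + 339*(1/314)) + (-22 + (-25 + 22)*(1/235))) = 1/((-22 + 339/314) + (-22 - 3*1/235)) = 1/(-6569/314 + (-22 - 3/235)) = 1/(-6569/314 - 5173/235) = 1/(-3168037/73790) = -73790/3168037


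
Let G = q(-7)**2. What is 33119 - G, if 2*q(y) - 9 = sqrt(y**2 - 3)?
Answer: 132349/4 - 9*sqrt(46)/2 ≈ 33057.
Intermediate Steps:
q(y) = 9/2 + sqrt(-3 + y**2)/2 (q(y) = 9/2 + sqrt(y**2 - 3)/2 = 9/2 + sqrt(-3 + y**2)/2)
G = (9/2 + sqrt(46)/2)**2 (G = (9/2 + sqrt(-3 + (-7)**2)/2)**2 = (9/2 + sqrt(-3 + 49)/2)**2 = (9/2 + sqrt(46)/2)**2 ≈ 62.271)
33119 - G = 33119 - (9 + sqrt(46))**2/4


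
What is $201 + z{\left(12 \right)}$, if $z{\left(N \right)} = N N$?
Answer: $345$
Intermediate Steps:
$z{\left(N \right)} = N^{2}$
$201 + z{\left(12 \right)} = 201 + 12^{2} = 201 + 144 = 345$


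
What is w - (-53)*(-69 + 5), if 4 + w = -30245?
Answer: -33641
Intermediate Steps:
w = -30249 (w = -4 - 30245 = -30249)
w - (-53)*(-69 + 5) = -30249 - (-53)*(-69 + 5) = -30249 - (-53)*(-64) = -30249 - 1*3392 = -30249 - 3392 = -33641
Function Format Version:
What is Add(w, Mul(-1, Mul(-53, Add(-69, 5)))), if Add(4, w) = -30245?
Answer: -33641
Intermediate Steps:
w = -30249 (w = Add(-4, -30245) = -30249)
Add(w, Mul(-1, Mul(-53, Add(-69, 5)))) = Add(-30249, Mul(-1, Mul(-53, Add(-69, 5)))) = Add(-30249, Mul(-1, Mul(-53, -64))) = Add(-30249, Mul(-1, 3392)) = Add(-30249, -3392) = -33641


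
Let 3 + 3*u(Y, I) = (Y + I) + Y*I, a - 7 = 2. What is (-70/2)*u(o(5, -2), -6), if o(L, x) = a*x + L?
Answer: -1960/3 ≈ -653.33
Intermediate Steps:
a = 9 (a = 7 + 2 = 9)
o(L, x) = L + 9*x (o(L, x) = 9*x + L = L + 9*x)
u(Y, I) = -1 + I/3 + Y/3 + I*Y/3 (u(Y, I) = -1 + ((Y + I) + Y*I)/3 = -1 + ((I + Y) + I*Y)/3 = -1 + (I + Y + I*Y)/3 = -1 + (I/3 + Y/3 + I*Y/3) = -1 + I/3 + Y/3 + I*Y/3)
(-70/2)*u(o(5, -2), -6) = (-70/2)*(-1 + (1/3)*(-6) + (5 + 9*(-2))/3 + (1/3)*(-6)*(5 + 9*(-2))) = (-70/2)*(-1 - 2 + (5 - 18)/3 + (1/3)*(-6)*(5 - 18)) = (-35*1)*(-1 - 2 + (1/3)*(-13) + (1/3)*(-6)*(-13)) = -35*(-1 - 2 - 13/3 + 26) = -35*56/3 = -1960/3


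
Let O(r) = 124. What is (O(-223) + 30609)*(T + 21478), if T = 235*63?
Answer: 1115085439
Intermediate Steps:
T = 14805
(O(-223) + 30609)*(T + 21478) = (124 + 30609)*(14805 + 21478) = 30733*36283 = 1115085439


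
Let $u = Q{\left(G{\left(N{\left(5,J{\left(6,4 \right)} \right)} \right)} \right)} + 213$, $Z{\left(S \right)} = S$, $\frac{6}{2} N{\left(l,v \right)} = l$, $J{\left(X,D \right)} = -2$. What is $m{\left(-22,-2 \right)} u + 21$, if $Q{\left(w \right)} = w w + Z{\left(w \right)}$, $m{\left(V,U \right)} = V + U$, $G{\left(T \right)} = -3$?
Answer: $-5235$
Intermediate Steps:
$N{\left(l,v \right)} = \frac{l}{3}$
$m{\left(V,U \right)} = U + V$
$Q{\left(w \right)} = w + w^{2}$ ($Q{\left(w \right)} = w w + w = w^{2} + w = w + w^{2}$)
$u = 219$ ($u = - 3 \left(1 - 3\right) + 213 = \left(-3\right) \left(-2\right) + 213 = 6 + 213 = 219$)
$m{\left(-22,-2 \right)} u + 21 = \left(-2 - 22\right) 219 + 21 = \left(-24\right) 219 + 21 = -5256 + 21 = -5235$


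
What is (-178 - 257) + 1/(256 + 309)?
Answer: -245774/565 ≈ -435.00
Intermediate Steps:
(-178 - 257) + 1/(256 + 309) = -435 + 1/565 = -245774/565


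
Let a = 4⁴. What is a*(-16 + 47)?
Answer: 7936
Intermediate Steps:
a = 256
a*(-16 + 47) = 256*(-16 + 47) = 256*31 = 7936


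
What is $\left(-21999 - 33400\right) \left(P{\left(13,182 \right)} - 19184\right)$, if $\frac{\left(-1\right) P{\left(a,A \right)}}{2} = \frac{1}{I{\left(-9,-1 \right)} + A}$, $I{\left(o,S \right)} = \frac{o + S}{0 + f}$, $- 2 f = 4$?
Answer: $\frac{198738926590}{187} \approx 1.0628 \cdot 10^{9}$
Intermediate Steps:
$f = -2$ ($f = \left(- \frac{1}{2}\right) 4 = -2$)
$I{\left(o,S \right)} = - \frac{S}{2} - \frac{o}{2}$ ($I{\left(o,S \right)} = \frac{o + S}{0 - 2} = \frac{S + o}{-2} = \left(S + o\right) \left(- \frac{1}{2}\right) = - \frac{S}{2} - \frac{o}{2}$)
$P{\left(a,A \right)} = - \frac{2}{5 + A}$ ($P{\left(a,A \right)} = - \frac{2}{\left(\left(- \frac{1}{2}\right) \left(-1\right) - - \frac{9}{2}\right) + A} = - \frac{2}{\left(\frac{1}{2} + \frac{9}{2}\right) + A} = - \frac{2}{5 + A}$)
$\left(-21999 - 33400\right) \left(P{\left(13,182 \right)} - 19184\right) = \left(-21999 - 33400\right) \left(- \frac{2}{5 + 182} - 19184\right) = - 55399 \left(- \frac{2}{187} - 19184\right) = \left(-55399\right) \left(- \frac{3587410}{187}\right) = \frac{198738926590}{187}$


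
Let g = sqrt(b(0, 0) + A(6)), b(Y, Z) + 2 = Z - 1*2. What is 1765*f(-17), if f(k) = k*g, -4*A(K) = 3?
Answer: -30005*I*sqrt(19)/2 ≈ -65394.0*I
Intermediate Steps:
b(Y, Z) = -4 + Z (b(Y, Z) = -2 + (Z - 1*2) = -2 + (Z - 2) = -2 + (-2 + Z) = -4 + Z)
A(K) = -3/4 (A(K) = -1/4*3 = -3/4)
g = I*sqrt(19)/2 (g = sqrt((-4 + 0) - 3/4) = sqrt(-4 - 3/4) = sqrt(-19/4) = I*sqrt(19)/2 ≈ 2.1795*I)
f(k) = I*k*sqrt(19)/2 (f(k) = k*(I*sqrt(19)/2) = I*k*sqrt(19)/2)
1765*f(-17) = 1765*((1/2)*I*(-17)*sqrt(19)) = 1765*(-17*I*sqrt(19)/2) = -30005*I*sqrt(19)/2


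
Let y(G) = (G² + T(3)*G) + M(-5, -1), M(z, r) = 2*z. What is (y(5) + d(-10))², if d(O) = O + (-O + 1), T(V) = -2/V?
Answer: 1444/9 ≈ 160.44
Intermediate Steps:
d(O) = 1 (d(O) = O + (1 - O) = 1)
y(G) = -10 + G² - 2*G/3 (y(G) = (G² + (-2/3)*G) + 2*(-5) = (G² + (-2*⅓)*G) - 10 = (G² - 2*G/3) - 10 = -10 + G² - 2*G/3)
(y(5) + d(-10))² = ((-10 + 5² - ⅔*5) + 1)² = ((-10 + 25 - 10/3) + 1)² = (35/3 + 1)² = (38/3)² = 1444/9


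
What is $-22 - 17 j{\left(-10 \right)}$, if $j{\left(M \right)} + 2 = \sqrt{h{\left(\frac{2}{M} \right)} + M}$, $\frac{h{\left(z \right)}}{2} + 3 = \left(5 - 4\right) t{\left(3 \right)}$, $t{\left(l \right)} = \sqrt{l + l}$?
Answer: $12 - 17 \sqrt{-16 + 2 \sqrt{6}} \approx 12.0 - 56.641 i$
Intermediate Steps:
$t{\left(l \right)} = \sqrt{2} \sqrt{l}$ ($t{\left(l \right)} = \sqrt{2 l} = \sqrt{2} \sqrt{l}$)
$h{\left(z \right)} = -6 + 2 \sqrt{6}$ ($h{\left(z \right)} = -6 + 2 \left(5 - 4\right) \sqrt{2} \sqrt{3} = -6 + 2 \cdot 1 \sqrt{6} = -6 + 2 \sqrt{6}$)
$j{\left(M \right)} = -2 + \sqrt{-6 + M + 2 \sqrt{6}}$ ($j{\left(M \right)} = -2 + \sqrt{\left(-6 + 2 \sqrt{6}\right) + M} = -2 + \sqrt{-6 + M + 2 \sqrt{6}}$)
$-22 - 17 j{\left(-10 \right)} = -22 - 17 \left(-2 + \sqrt{-6 - 10 + 2 \sqrt{6}}\right) = -22 - 17 \left(-2 + \sqrt{-16 + 2 \sqrt{6}}\right) = -22 + \left(34 - 17 \sqrt{-16 + 2 \sqrt{6}}\right) = 12 - 17 \sqrt{-16 + 2 \sqrt{6}}$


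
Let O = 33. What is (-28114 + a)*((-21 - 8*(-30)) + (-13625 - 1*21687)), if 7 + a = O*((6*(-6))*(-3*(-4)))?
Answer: 1487136061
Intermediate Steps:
a = -14263 (a = -7 + 33*((6*(-6))*(-3*(-4))) = -7 + 33*(-36*12) = -7 + 33*(-432) = -7 - 14256 = -14263)
(-28114 + a)*((-21 - 8*(-30)) + (-13625 - 1*21687)) = (-28114 - 14263)*((-21 - 8*(-30)) + (-13625 - 1*21687)) = -42377*((-21 + 240) + (-13625 - 21687)) = -42377*(219 - 35312) = -42377*(-35093) = 1487136061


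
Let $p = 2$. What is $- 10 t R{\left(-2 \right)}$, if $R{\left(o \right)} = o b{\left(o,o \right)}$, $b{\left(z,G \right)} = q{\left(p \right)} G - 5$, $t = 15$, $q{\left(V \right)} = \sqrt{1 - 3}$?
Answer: $-1500 - 600 i \sqrt{2} \approx -1500.0 - 848.53 i$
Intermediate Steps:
$q{\left(V \right)} = i \sqrt{2}$ ($q{\left(V \right)} = \sqrt{-2} = i \sqrt{2}$)
$b{\left(z,G \right)} = -5 + i G \sqrt{2}$ ($b{\left(z,G \right)} = i \sqrt{2} G - 5 = i G \sqrt{2} - 5 = -5 + i G \sqrt{2}$)
$R{\left(o \right)} = o \left(-5 + i o \sqrt{2}\right)$
$- 10 t R{\left(-2 \right)} = \left(-10\right) 15 \left(- 2 \left(-5 + i \left(-2\right) \sqrt{2}\right)\right) = - 150 \left(- 2 \left(-5 - 2 i \sqrt{2}\right)\right) = - 150 \left(10 + 4 i \sqrt{2}\right) = -1500 - 600 i \sqrt{2}$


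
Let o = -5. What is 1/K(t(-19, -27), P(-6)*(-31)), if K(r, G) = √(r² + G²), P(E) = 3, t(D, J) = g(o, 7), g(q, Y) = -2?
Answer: √8653/8653 ≈ 0.010750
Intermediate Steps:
t(D, J) = -2
K(r, G) = √(G² + r²)
1/K(t(-19, -27), P(-6)*(-31)) = 1/(√((3*(-31))² + (-2)²)) = 1/(√((-93)² + 4)) = 1/(√(8649 + 4)) = 1/(√8653) = √8653/8653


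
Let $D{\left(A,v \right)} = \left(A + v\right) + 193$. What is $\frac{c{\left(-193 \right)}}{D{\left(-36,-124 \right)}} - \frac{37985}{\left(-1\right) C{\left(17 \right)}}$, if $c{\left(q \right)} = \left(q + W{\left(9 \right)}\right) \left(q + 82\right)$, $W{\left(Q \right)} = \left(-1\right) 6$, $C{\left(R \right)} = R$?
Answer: $\frac{543006}{187} \approx 2903.8$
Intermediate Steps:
$W{\left(Q \right)} = -6$
$D{\left(A,v \right)} = 193 + A + v$
$c{\left(q \right)} = \left(-6 + q\right) \left(82 + q\right)$ ($c{\left(q \right)} = \left(q - 6\right) \left(q + 82\right) = \left(-6 + q\right) \left(82 + q\right)$)
$\frac{c{\left(-193 \right)}}{D{\left(-36,-124 \right)}} - \frac{37985}{\left(-1\right) C{\left(17 \right)}} = \frac{-492 + \left(-193\right)^{2} + 76 \left(-193\right)}{193 - 36 - 124} - \frac{37985}{\left(-1\right) 17} = \frac{-492 + 37249 - 14668}{33} - \frac{37985}{-17} = 22089 \cdot \frac{1}{33} - - \frac{37985}{17} = \frac{7363}{11} + \frac{37985}{17} = \frac{543006}{187}$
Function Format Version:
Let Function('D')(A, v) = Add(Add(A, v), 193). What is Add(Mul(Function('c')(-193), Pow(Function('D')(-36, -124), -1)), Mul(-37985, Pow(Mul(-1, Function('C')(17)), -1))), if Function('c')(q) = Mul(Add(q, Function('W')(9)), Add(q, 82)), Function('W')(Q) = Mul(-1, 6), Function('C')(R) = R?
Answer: Rational(543006, 187) ≈ 2903.8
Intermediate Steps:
Function('W')(Q) = -6
Function('D')(A, v) = Add(193, A, v)
Function('c')(q) = Mul(Add(-6, q), Add(82, q)) (Function('c')(q) = Mul(Add(q, -6), Add(q, 82)) = Mul(Add(-6, q), Add(82, q)))
Add(Mul(Function('c')(-193), Pow(Function('D')(-36, -124), -1)), Mul(-37985, Pow(Mul(-1, Function('C')(17)), -1))) = Add(Mul(Add(-492, Pow(-193, 2), Mul(76, -193)), Pow(Add(193, -36, -124), -1)), Mul(-37985, Pow(Mul(-1, 17), -1))) = Add(Mul(Add(-492, 37249, -14668), Pow(33, -1)), Mul(-37985, Pow(-17, -1))) = Add(Mul(22089, Rational(1, 33)), Mul(-37985, Rational(-1, 17))) = Add(Rational(7363, 11), Rational(37985, 17)) = Rational(543006, 187)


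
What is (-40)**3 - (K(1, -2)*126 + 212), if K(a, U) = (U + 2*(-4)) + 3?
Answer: -63330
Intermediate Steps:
K(a, U) = -5 + U (K(a, U) = (U - 8) + 3 = (-8 + U) + 3 = -5 + U)
(-40)**3 - (K(1, -2)*126 + 212) = (-40)**3 - ((-5 - 2)*126 + 212) = -64000 - (-7*126 + 212) = -64000 - (-882 + 212) = -64000 - 1*(-670) = -64000 + 670 = -63330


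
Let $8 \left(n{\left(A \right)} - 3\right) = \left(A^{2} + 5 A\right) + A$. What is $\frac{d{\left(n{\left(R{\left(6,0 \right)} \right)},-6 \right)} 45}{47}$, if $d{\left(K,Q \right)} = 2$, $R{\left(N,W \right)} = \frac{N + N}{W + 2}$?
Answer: $\frac{90}{47} \approx 1.9149$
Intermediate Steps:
$R{\left(N,W \right)} = \frac{2 N}{2 + W}$
$n{\left(A \right)} = 3 + \frac{A^{2}}{8} + \frac{3 A}{4}$ ($n{\left(A \right)} = 3 + \frac{\left(A^{2} + 5 A\right) + A}{8} = 3 + \frac{A^{2} + 6 A}{8} = 3 + \left(\frac{A^{2}}{8} + \frac{3 A}{4}\right) = 3 + \frac{A^{2}}{8} + \frac{3 A}{4}$)
$\frac{d{\left(n{\left(R{\left(6,0 \right)} \right)},-6 \right)} 45}{47} = \frac{2 \cdot 45}{47} = 90 \cdot \frac{1}{47} = \frac{90}{47}$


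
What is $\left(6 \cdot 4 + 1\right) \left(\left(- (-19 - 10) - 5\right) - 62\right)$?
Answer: $-950$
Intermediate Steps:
$\left(6 \cdot 4 + 1\right) \left(\left(- (-19 - 10) - 5\right) - 62\right) = \left(24 + 1\right) \left(\left(- (-19 - 10) - 5\right) - 62\right) = 25 \left(\left(\left(-1\right) \left(-29\right) - 5\right) - 62\right) = 25 \left(\left(29 - 5\right) - 62\right) = 25 \left(24 - 62\right) = 25 \left(-38\right) = -950$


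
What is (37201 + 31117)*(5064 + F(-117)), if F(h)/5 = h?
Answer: 305996322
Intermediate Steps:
F(h) = 5*h
(37201 + 31117)*(5064 + F(-117)) = (37201 + 31117)*(5064 + 5*(-117)) = 68318*(5064 - 585) = 68318*4479 = 305996322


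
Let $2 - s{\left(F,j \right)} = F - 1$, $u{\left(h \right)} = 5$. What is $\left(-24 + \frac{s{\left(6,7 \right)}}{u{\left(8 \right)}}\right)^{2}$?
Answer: $\frac{15129}{25} \approx 605.16$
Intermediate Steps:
$s{\left(F,j \right)} = 3 - F$ ($s{\left(F,j \right)} = 2 - \left(F - 1\right) = 2 - \left(-1 + F\right) = 3 - F$)
$\left(-24 + \frac{s{\left(6,7 \right)}}{u{\left(8 \right)}}\right)^{2} = \left(-24 + \frac{3 - 6}{5}\right)^{2} = \left(-24 + \left(3 - 6\right) \frac{1}{5}\right)^{2} = \left(-24 - \frac{3}{5}\right)^{2} = \left(- \frac{123}{5}\right)^{2} = \frac{15129}{25}$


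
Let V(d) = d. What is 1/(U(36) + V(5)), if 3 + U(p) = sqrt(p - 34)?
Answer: 1 - sqrt(2)/2 ≈ 0.29289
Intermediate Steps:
U(p) = -3 + sqrt(-34 + p) (U(p) = -3 + sqrt(p - 34) = -3 + sqrt(-34 + p))
1/(U(36) + V(5)) = 1/((-3 + sqrt(-34 + 36)) + 5) = 1/((-3 + sqrt(2)) + 5) = 1/(2 + sqrt(2))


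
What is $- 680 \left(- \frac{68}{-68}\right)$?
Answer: $-680$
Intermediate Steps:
$- 680 \left(- \frac{68}{-68}\right) = - 680 \left(\left(-68\right) \left(- \frac{1}{68}\right)\right) = \left(-680\right) 1 = -680$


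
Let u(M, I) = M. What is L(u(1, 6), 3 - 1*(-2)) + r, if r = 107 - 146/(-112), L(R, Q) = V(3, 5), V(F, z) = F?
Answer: 6233/56 ≈ 111.30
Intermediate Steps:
L(R, Q) = 3
r = 6065/56 (r = 107 - 146*(-1)/112 = 107 - 1*(-73/56) = 107 + 73/56 = 6065/56 ≈ 108.30)
L(u(1, 6), 3 - 1*(-2)) + r = 3 + 6065/56 = 6233/56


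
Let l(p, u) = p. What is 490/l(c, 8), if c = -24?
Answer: -245/12 ≈ -20.417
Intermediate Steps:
490/l(c, 8) = 490/(-24) = 490*(-1/24) = -245/12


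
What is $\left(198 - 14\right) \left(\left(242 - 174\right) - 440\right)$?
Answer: $-68448$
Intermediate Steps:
$\left(198 - 14\right) \left(\left(242 - 174\right) - 440\right) = 184 \left(68 - 440\right) = 184 \left(-372\right) = -68448$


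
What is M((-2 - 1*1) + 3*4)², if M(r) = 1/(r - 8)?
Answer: 1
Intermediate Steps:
M(r) = 1/(-8 + r)
M((-2 - 1*1) + 3*4)² = (1/(-8 + ((-2 - 1*1) + 3*4)))² = (1/(-8 + ((-2 - 1) + 12)))² = (1/(-8 + (-3 + 12)))² = (1/(-8 + 9))² = (1/1)² = 1² = 1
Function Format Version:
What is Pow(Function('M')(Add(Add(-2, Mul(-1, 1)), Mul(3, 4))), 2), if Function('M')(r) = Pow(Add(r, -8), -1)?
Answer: 1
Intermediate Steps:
Function('M')(r) = Pow(Add(-8, r), -1)
Pow(Function('M')(Add(Add(-2, Mul(-1, 1)), Mul(3, 4))), 2) = Pow(Pow(Add(-8, Add(Add(-2, Mul(-1, 1)), Mul(3, 4))), -1), 2) = Pow(Pow(Add(-8, Add(Add(-2, -1), 12)), -1), 2) = Pow(Pow(Add(-8, Add(-3, 12)), -1), 2) = Pow(Pow(Add(-8, 9), -1), 2) = Pow(Pow(1, -1), 2) = Pow(1, 2) = 1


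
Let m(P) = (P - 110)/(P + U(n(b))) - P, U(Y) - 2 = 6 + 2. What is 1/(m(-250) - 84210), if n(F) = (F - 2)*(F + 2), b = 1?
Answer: -2/167917 ≈ -1.1911e-5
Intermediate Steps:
n(F) = (-2 + F)*(2 + F)
U(Y) = 10 (U(Y) = 2 + (6 + 2) = 2 + 8 = 10)
m(P) = -P + (-110 + P)/(10 + P) (m(P) = (P - 110)/(P + 10) - P = (-110 + P)/(10 + P) - P = -P + (-110 + P)/(10 + P))
1/(m(-250) - 84210) = 1/((-110 - 1*(-250)² - 9*(-250))/(10 - 250) - 84210) = 1/((-110 - 1*62500 + 2250)/(-240) - 84210) = 1/(-(-110 - 62500 + 2250)/240 - 84210) = 1/(-1/240*(-60360) - 84210) = 1/(503/2 - 84210) = 1/(-167917/2) = -2/167917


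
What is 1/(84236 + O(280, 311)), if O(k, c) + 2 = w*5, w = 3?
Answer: 1/84249 ≈ 1.1870e-5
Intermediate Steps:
O(k, c) = 13 (O(k, c) = -2 + 3*5 = -2 + 15 = 13)
1/(84236 + O(280, 311)) = 1/(84236 + 13) = 1/84249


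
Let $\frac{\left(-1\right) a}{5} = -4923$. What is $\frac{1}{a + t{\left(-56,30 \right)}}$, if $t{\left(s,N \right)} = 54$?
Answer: $\frac{1}{24669} \approx 4.0537 \cdot 10^{-5}$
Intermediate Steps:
$a = 24615$ ($a = \left(-5\right) \left(-4923\right) = 24615$)
$\frac{1}{a + t{\left(-56,30 \right)}} = \frac{1}{24615 + 54} = \frac{1}{24669}$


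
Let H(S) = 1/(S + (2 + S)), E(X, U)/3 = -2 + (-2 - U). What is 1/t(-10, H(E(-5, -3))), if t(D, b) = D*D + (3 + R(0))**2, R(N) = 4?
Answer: 1/149 ≈ 0.0067114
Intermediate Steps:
E(X, U) = -12 - 3*U (E(X, U) = 3*(-2 + (-2 - U)) = 3*(-4 - U) = -12 - 3*U)
H(S) = 1/(2 + 2*S)
t(D, b) = 49 + D**2 (t(D, b) = D*D + (3 + 4)**2 = D**2 + 7**2 = D**2 + 49 = 49 + D**2)
1/t(-10, H(E(-5, -3))) = 1/(49 + (-10)**2) = 1/(49 + 100) = 1/149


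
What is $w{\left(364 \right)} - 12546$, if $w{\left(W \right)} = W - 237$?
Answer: $-12419$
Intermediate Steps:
$w{\left(W \right)} = -237 + W$ ($w{\left(W \right)} = W - 237 = -237 + W$)
$w{\left(364 \right)} - 12546 = \left(-237 + 364\right) - 12546 = 127 - 12546 = -12419$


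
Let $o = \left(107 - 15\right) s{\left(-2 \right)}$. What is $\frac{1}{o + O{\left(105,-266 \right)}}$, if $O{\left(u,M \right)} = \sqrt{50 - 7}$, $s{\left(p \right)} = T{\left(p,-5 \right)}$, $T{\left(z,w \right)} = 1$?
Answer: $\frac{92}{8421} - \frac{\sqrt{43}}{8421} \approx 0.010146$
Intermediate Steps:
$s{\left(p \right)} = 1$
$o = 92$ ($o = \left(107 - 15\right) 1 = 92 \cdot 1 = 92$)
$O{\left(u,M \right)} = \sqrt{43}$
$\frac{1}{o + O{\left(105,-266 \right)}} = \frac{1}{92 + \sqrt{43}}$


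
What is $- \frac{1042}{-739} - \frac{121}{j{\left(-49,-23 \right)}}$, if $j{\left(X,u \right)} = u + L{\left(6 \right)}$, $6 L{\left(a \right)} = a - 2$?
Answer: $\frac{338071}{49513} \approx 6.8279$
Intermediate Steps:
$L{\left(a \right)} = - \frac{1}{3} + \frac{a}{6}$ ($L{\left(a \right)} = \frac{a - 2}{6} = \frac{-2 + a}{6} = - \frac{1}{3} + \frac{a}{6}$)
$j{\left(X,u \right)} = \frac{2}{3} + u$ ($j{\left(X,u \right)} = u + \left(- \frac{1}{3} + \frac{1}{6} \cdot 6\right) = u + \left(- \frac{1}{3} + 1\right) = u + \frac{2}{3} = \frac{2}{3} + u$)
$- \frac{1042}{-739} - \frac{121}{j{\left(-49,-23 \right)}} = - \frac{1042}{-739} - \frac{121}{\frac{2}{3} - 23} = \left(-1042\right) \left(- \frac{1}{739}\right) - \frac{121}{- \frac{67}{3}} = \frac{1042}{739} - - \frac{363}{67} = \frac{1042}{739} + \frac{363}{67} = \frac{338071}{49513}$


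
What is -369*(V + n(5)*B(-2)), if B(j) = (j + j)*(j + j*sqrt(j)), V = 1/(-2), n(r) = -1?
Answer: 6273/2 + 2952*I*sqrt(2) ≈ 3136.5 + 4174.8*I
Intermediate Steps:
V = -1/2 ≈ -0.50000
B(j) = 2*j*(j + j**(3/2)) (B(j) = (2*j)*(j + j**(3/2)) = 2*j*(j + j**(3/2)))
-369*(V + n(5)*B(-2)) = -369*(-1/2 - (2*(-2)**2 + 2*(-2)**(5/2))) = -369*(-1/2 - (2*4 + 2*(4*I*sqrt(2)))) = -369*(-1/2 - (8 + 8*I*sqrt(2))) = -369*(-1/2 + (-8 - 8*I*sqrt(2))) = -369*(-17/2 - 8*I*sqrt(2)) = 6273/2 + 2952*I*sqrt(2)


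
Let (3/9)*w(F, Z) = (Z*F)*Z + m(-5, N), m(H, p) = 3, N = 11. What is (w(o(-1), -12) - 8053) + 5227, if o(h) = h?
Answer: -3249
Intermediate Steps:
w(F, Z) = 9 + 3*F*Z² (w(F, Z) = 3*((Z*F)*Z + 3) = 3*((F*Z)*Z + 3) = 3*(F*Z² + 3) = 3*(3 + F*Z²) = 9 + 3*F*Z²)
(w(o(-1), -12) - 8053) + 5227 = ((9 + 3*(-1)*(-12)²) - 8053) + 5227 = ((9 + 3*(-1)*144) - 8053) + 5227 = ((9 - 432) - 8053) + 5227 = (-423 - 8053) + 5227 = -8476 + 5227 = -3249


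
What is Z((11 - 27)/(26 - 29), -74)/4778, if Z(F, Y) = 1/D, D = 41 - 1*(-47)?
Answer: 1/420464 ≈ 2.3783e-6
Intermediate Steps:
D = 88 (D = 41 + 47 = 88)
Z(F, Y) = 1/88
Z((11 - 27)/(26 - 29), -74)/4778 = (1/88)/4778 = (1/88)*(1/4778) = 1/420464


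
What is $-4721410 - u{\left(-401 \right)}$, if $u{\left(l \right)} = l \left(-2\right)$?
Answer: $-4722212$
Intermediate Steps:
$u{\left(l \right)} = - 2 l$
$-4721410 - u{\left(-401 \right)} = -4721410 - \left(-2\right) \left(-401\right) = -4721410 - 802 = -4722212$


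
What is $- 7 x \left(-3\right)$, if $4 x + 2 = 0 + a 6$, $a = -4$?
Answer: $- \frac{273}{2} \approx -136.5$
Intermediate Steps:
$x = - \frac{13}{2}$ ($x = - \frac{1}{2} + \frac{0 - 24}{4} = - \frac{1}{2} + \frac{1}{4} \left(-24\right) = - \frac{1}{2} - 6 = - \frac{13}{2} \approx -6.5$)
$- 7 x \left(-3\right) = \left(-7\right) \left(- \frac{13}{2}\right) \left(-3\right) = \frac{91}{2} \left(-3\right) = - \frac{273}{2}$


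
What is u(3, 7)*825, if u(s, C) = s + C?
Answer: 8250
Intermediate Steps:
u(s, C) = C + s
u(3, 7)*825 = (7 + 3)*825 = 10*825 = 8250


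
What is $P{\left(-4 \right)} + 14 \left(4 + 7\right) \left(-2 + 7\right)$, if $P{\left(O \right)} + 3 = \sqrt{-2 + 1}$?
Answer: $767 + i \approx 767.0 + 1.0 i$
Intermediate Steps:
$P{\left(O \right)} = -3 + i$ ($P{\left(O \right)} = -3 + \sqrt{-2 + 1} = -3 + \sqrt{-1} = -3 + i$)
$P{\left(-4 \right)} + 14 \left(4 + 7\right) \left(-2 + 7\right) = \left(-3 + i\right) + 14 \left(4 + 7\right) \left(-2 + 7\right) = \left(-3 + i\right) + 14 \cdot 11 \cdot 5 = \left(-3 + i\right) + 14 \cdot 55 = \left(-3 + i\right) + 770 = 767 + i$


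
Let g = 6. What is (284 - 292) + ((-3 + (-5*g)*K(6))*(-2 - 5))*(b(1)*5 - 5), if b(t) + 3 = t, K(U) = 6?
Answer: -19223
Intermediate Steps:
b(t) = -3 + t
(284 - 292) + ((-3 + (-5*g)*K(6))*(-2 - 5))*(b(1)*5 - 5) = (284 - 292) + ((-3 - 5*6*6)*(-2 - 5))*((-3 + 1)*5 - 5) = -8 + ((-3 - 30*6)*(-7))*(-2*5 - 5) = -8 + ((-3 - 180)*(-7))*(-10 - 5) = -8 - 183*(-7)*(-15) = -8 + 1281*(-15) = -8 - 19215 = -19223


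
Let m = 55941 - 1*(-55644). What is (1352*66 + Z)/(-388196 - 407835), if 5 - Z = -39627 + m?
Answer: -17279/796031 ≈ -0.021706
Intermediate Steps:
m = 111585 (m = 55941 + 55644 = 111585)
Z = -71953 (Z = 5 - (-39627 + 111585) = 5 - 1*71958 = 5 - 71958 = -71953)
(1352*66 + Z)/(-388196 - 407835) = (1352*66 - 71953)/(-388196 - 407835) = (89232 - 71953)/(-796031) = 17279*(-1/796031) = -17279/796031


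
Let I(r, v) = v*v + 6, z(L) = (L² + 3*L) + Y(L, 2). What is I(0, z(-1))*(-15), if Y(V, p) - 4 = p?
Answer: -330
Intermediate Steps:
Y(V, p) = 4 + p
z(L) = 6 + L² + 3*L (z(L) = (L² + 3*L) + (4 + 2) = (L² + 3*L) + 6 = 6 + L² + 3*L)
I(r, v) = 6 + v² (I(r, v) = v² + 6 = 6 + v²)
I(0, z(-1))*(-15) = (6 + (6 + (-1)² + 3*(-1))²)*(-15) = (6 + (6 + 1 - 3)²)*(-15) = (6 + 4²)*(-15) = (6 + 16)*(-15) = 22*(-15) = -330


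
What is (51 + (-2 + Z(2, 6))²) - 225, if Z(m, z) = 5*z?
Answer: 610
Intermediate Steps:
(51 + (-2 + Z(2, 6))²) - 225 = (51 + (-2 + 5*6)²) - 225 = (51 + (-2 + 30)²) - 225 = (51 + 28²) - 225 = (51 + 784) - 225 = 835 - 225 = 610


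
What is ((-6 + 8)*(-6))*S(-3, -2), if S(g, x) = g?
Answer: 36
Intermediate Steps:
((-6 + 8)*(-6))*S(-3, -2) = ((-6 + 8)*(-6))*(-3) = (2*(-6))*(-3) = -12*(-3) = 36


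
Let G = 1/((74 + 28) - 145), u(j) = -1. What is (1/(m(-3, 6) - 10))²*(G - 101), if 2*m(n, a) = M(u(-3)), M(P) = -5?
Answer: -17376/26875 ≈ -0.64655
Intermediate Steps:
m(n, a) = -5/2 (m(n, a) = (½)*(-5) = -5/2)
G = -1/43 (G = 1/(102 - 145) = 1/(-43) = -1/43 ≈ -0.023256)
(1/(m(-3, 6) - 10))²*(G - 101) = (1/(-5/2 - 10))²*(-1/43 - 101) = (1/(-25/2))²*(-4344/43) = (-2/25)²*(-4344/43) = (4/625)*(-4344/43) = -17376/26875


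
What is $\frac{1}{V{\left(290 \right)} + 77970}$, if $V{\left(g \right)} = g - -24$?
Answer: $\frac{1}{78284} \approx 1.2774 \cdot 10^{-5}$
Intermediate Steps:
$V{\left(g \right)} = 24 + g$ ($V{\left(g \right)} = g + 24 = 24 + g$)
$\frac{1}{V{\left(290 \right)} + 77970} = \frac{1}{\left(24 + 290\right) + 77970} = \frac{1}{314 + 77970} = \frac{1}{78284}$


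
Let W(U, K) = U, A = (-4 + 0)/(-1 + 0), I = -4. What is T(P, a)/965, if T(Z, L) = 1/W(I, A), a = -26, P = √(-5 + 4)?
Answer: -1/3860 ≈ -0.00025907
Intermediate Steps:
P = I (P = √(-1) = I ≈ 1.0*I)
A = 4 (A = -4/(-1) = -4*(-1) = 4)
T(Z, L) = -¼ (T(Z, L) = 1/(-4) = -¼)
T(P, a)/965 = -¼/965 = -¼*1/965 = -1/3860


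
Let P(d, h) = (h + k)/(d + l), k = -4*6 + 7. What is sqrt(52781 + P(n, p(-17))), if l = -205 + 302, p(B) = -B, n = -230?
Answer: sqrt(52781) ≈ 229.74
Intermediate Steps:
l = 97
k = -17 (k = -24 + 7 = -17)
P(d, h) = (-17 + h)/(97 + d) (P(d, h) = (h - 17)/(d + 97) = (-17 + h)/(97 + d))
sqrt(52781 + P(n, p(-17))) = sqrt(52781 + (-17 - 1*(-17))/(97 - 230)) = sqrt(52781 + (-17 + 17)/(-133)) = sqrt(52781 - 1/133*0) = sqrt(52781 + 0) = sqrt(52781)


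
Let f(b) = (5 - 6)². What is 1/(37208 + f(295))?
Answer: 1/37209 ≈ 2.6875e-5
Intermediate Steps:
f(b) = 1 (f(b) = (-1)² = 1)
1/(37208 + f(295)) = 1/(37208 + 1) = 1/37209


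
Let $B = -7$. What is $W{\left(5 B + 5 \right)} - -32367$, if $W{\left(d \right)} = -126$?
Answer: $32241$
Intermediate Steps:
$W{\left(5 B + 5 \right)} - -32367 = -126 - -32367 = -126 + 32367 = 32241$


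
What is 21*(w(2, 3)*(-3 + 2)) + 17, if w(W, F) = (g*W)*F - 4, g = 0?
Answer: 101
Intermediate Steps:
w(W, F) = -4 (w(W, F) = (0*W)*F - 4 = 0*F - 4 = 0 - 4 = -4)
21*(w(2, 3)*(-3 + 2)) + 17 = 21*(-4*(-3 + 2)) + 17 = 21*(-4*(-1)) + 17 = 21*4 + 17 = 84 + 17 = 101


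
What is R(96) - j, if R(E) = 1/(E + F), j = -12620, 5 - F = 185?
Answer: 1060079/84 ≈ 12620.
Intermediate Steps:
F = -180 (F = 5 - 1*185 = 5 - 185 = -180)
R(E) = 1/(-180 + E) (R(E) = 1/(E - 180) = 1/(-180 + E))
R(96) - j = 1/(-180 + 96) - 1*(-12620) = 1/(-84) + 12620 = -1/84 + 12620 = 1060079/84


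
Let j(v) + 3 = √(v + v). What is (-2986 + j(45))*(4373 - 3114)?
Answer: -3763151 + 3777*√10 ≈ -3.7512e+6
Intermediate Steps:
j(v) = -3 + √2*√v (j(v) = -3 + √(v + v) = -3 + √(2*v) = -3 + √2*√v)
(-2986 + j(45))*(4373 - 3114) = (-2986 + (-3 + √2*√45))*(4373 - 3114) = (-2986 + (-3 + √2*(3*√5)))*1259 = (-2986 + (-3 + 3*√10))*1259 = (-2989 + 3*√10)*1259 = -3763151 + 3777*√10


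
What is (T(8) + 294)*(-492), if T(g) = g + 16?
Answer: -156456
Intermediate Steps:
T(g) = 16 + g
(T(8) + 294)*(-492) = ((16 + 8) + 294)*(-492) = (24 + 294)*(-492) = 318*(-492) = -156456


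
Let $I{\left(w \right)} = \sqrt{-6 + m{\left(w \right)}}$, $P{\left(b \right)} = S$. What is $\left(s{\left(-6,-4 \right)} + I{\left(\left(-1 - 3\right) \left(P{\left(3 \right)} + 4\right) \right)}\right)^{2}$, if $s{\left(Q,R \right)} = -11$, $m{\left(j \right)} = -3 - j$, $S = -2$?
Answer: $\left(11 - i\right)^{2} \approx 120.0 - 22.0 i$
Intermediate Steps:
$P{\left(b \right)} = -2$
$I{\left(w \right)} = \sqrt{-9 - w}$ ($I{\left(w \right)} = \sqrt{-6 - \left(3 + w\right)} = \sqrt{-9 - w}$)
$\left(s{\left(-6,-4 \right)} + I{\left(\left(-1 - 3\right) \left(P{\left(3 \right)} + 4\right) \right)}\right)^{2} = \left(-11 + \sqrt{-9 - \left(-1 - 3\right) \left(-2 + 4\right)}\right)^{2} = \left(-11 + \sqrt{-9 - \left(-4\right) 2}\right)^{2} = \left(-11 + \sqrt{-9 - -8}\right)^{2} = \left(-11 + \sqrt{-9 + 8}\right)^{2} = \left(-11 + \sqrt{-1}\right)^{2} = \left(-11 + i\right)^{2}$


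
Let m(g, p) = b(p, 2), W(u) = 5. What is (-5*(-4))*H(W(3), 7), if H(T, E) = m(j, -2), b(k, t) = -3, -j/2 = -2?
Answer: -60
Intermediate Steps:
j = 4 (j = -2*(-2) = 4)
m(g, p) = -3
H(T, E) = -3
(-5*(-4))*H(W(3), 7) = -5*(-4)*(-3) = 20*(-3) = -60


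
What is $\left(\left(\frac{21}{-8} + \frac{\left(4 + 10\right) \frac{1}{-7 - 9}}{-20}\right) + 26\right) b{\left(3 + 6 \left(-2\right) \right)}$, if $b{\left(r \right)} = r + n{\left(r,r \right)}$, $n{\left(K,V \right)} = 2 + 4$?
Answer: $- \frac{11241}{160} \approx -70.256$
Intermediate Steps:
$n{\left(K,V \right)} = 6$
$b{\left(r \right)} = 6 + r$ ($b{\left(r \right)} = r + 6 = 6 + r$)
$\left(\left(\frac{21}{-8} + \frac{\left(4 + 10\right) \frac{1}{-7 - 9}}{-20}\right) + 26\right) b{\left(3 + 6 \left(-2\right) \right)} = \left(\left(\frac{21}{-8} + \frac{\left(4 + 10\right) \frac{1}{-7 - 9}}{-20}\right) + 26\right) \left(6 + \left(3 + 6 \left(-2\right)\right)\right) = \left(\left(21 \left(- \frac{1}{8}\right) + \frac{14}{-16} \left(- \frac{1}{20}\right)\right) + 26\right) \left(6 + \left(3 - 12\right)\right) = \left(\left(- \frac{21}{8} + 14 \left(- \frac{1}{16}\right) \left(- \frac{1}{20}\right)\right) + 26\right) \left(6 - 9\right) = \left(\left(- \frac{21}{8} - - \frac{7}{160}\right) + 26\right) \left(-3\right) = \left(\left(- \frac{21}{8} + \frac{7}{160}\right) + 26\right) \left(-3\right) = \left(- \frac{413}{160} + 26\right) \left(-3\right) = \frac{3747}{160} \left(-3\right) = - \frac{11241}{160}$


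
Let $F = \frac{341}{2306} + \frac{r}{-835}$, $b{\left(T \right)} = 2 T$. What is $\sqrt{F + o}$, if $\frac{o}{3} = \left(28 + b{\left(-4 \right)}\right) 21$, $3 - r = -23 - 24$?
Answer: $\frac{\sqrt{186875523460514}}{385102} \approx 35.498$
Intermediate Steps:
$r = 50$ ($r = 3 - \left(-23 - 24\right) = 3 - -47 = 3 + 47 = 50$)
$o = 1260$ ($o = 3 \left(28 + 2 \left(-4\right)\right) 21 = 3 \left(28 - 8\right) 21 = 3 \cdot 20 \cdot 21 = 3 \cdot 420 = 1260$)
$F = \frac{33887}{385102}$ ($F = \frac{341}{2306} + \frac{50}{-835} = 341 \cdot \frac{1}{2306} + 50 \left(- \frac{1}{835}\right) = \frac{341}{2306} - \frac{10}{167} = \frac{33887}{385102} \approx 0.087995$)
$\sqrt{F + o} = \sqrt{\frac{33887}{385102} + 1260} = \sqrt{\frac{485262407}{385102}} = \frac{\sqrt{186875523460514}}{385102}$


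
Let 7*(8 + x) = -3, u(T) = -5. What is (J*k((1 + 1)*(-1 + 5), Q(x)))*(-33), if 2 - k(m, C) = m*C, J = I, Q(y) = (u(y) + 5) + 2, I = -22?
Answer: -10164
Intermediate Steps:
x = -59/7 (x = -8 + (1/7)*(-3) = -8 - 3/7 = -59/7 ≈ -8.4286)
Q(y) = 2 (Q(y) = (-5 + 5) + 2 = 0 + 2 = 2)
J = -22
k(m, C) = 2 - C*m (k(m, C) = 2 - m*C = 2 - C*m)
(J*k((1 + 1)*(-1 + 5), Q(x)))*(-33) = -22*(2 - 1*2*(1 + 1)*(-1 + 5))*(-33) = -22*(2 - 1*2*2*4)*(-33) = -22*(2 - 1*2*8)*(-33) = -22*(2 - 16)*(-33) = -22*(-14)*(-33) = 308*(-33) = -10164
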